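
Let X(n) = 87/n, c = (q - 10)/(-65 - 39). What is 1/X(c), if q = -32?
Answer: 7/1508 ≈ 0.0046419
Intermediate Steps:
c = 21/52 (c = (-32 - 10)/(-65 - 39) = -42/(-104) = -42*(-1/104) = 21/52 ≈ 0.40385)
1/X(c) = 1/(87/(21/52)) = 1/(87*(52/21)) = 1/(1508/7) = 7/1508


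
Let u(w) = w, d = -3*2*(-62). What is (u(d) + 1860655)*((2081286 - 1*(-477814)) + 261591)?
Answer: 5249382109657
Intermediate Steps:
d = 372 (d = -6*(-62) = 372)
(u(d) + 1860655)*((2081286 - 1*(-477814)) + 261591) = (372 + 1860655)*((2081286 - 1*(-477814)) + 261591) = 1861027*((2081286 + 477814) + 261591) = 1861027*(2559100 + 261591) = 1861027*2820691 = 5249382109657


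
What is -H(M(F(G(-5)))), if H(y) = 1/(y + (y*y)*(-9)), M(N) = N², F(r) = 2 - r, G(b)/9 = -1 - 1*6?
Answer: 1/160651400 ≈ 6.2247e-9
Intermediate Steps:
G(b) = -63 (G(b) = 9*(-1 - 1*6) = 9*(-1 - 6) = 9*(-7) = -63)
H(y) = 1/(y - 9*y²) (H(y) = 1/(y + y²*(-9)) = 1/(y - 9*y²))
-H(M(F(G(-5)))) = -(-1)/(((2 - 1*(-63))²)*(-1 + 9*(2 - 1*(-63))²)) = -(-1)/(((2 + 63)²)*(-1 + 9*(2 + 63)²)) = -(-1)/((65²)*(-1 + 9*65²)) = -(-1)/(4225*(-1 + 9*4225)) = -(-1)/(4225*(-1 + 38025)) = -(-1)/(4225*38024) = -1*(-1/160651400) = 1/160651400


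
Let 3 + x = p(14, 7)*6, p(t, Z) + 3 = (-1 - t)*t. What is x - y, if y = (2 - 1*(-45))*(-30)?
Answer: 129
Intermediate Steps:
p(t, Z) = -3 + t*(-1 - t) (p(t, Z) = -3 + (-1 - t)*t = -3 + t*(-1 - t))
x = -1281 (x = -3 + (-3 - 1*14 - 1*14²)*6 = -3 + (-3 - 14 - 1*196)*6 = -3 + (-3 - 14 - 196)*6 = -3 - 213*6 = -3 - 1278 = -1281)
y = -1410 (y = (2 + 45)*(-30) = 47*(-30) = -1410)
x - y = -1281 - 1*(-1410) = -1281 + 1410 = 129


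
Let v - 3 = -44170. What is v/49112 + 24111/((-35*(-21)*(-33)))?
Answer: -35800159/18908120 ≈ -1.8934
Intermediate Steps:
v = -44167 (v = 3 - 44170 = -44167)
v/49112 + 24111/((-35*(-21)*(-33))) = -44167/49112 + 24111/((-35*(-21)*(-33))) = -44167*1/49112 + 24111/((735*(-33))) = -44167/49112 + 24111/(-24255) = -44167/49112 + 24111*(-1/24255) = -44167/49112 - 2679/2695 = -35800159/18908120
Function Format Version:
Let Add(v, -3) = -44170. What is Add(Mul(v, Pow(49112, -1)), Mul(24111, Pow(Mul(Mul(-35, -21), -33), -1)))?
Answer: Rational(-35800159, 18908120) ≈ -1.8934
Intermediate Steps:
v = -44167 (v = Add(3, -44170) = -44167)
Add(Mul(v, Pow(49112, -1)), Mul(24111, Pow(Mul(Mul(-35, -21), -33), -1))) = Add(Mul(-44167, Pow(49112, -1)), Mul(24111, Pow(Mul(Mul(-35, -21), -33), -1))) = Add(Mul(-44167, Rational(1, 49112)), Mul(24111, Pow(Mul(735, -33), -1))) = Add(Rational(-44167, 49112), Mul(24111, Pow(-24255, -1))) = Add(Rational(-44167, 49112), Mul(24111, Rational(-1, 24255))) = Add(Rational(-44167, 49112), Rational(-2679, 2695)) = Rational(-35800159, 18908120)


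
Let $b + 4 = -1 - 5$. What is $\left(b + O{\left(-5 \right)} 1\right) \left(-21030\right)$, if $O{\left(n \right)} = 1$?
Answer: $189270$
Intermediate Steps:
$b = -10$ ($b = -4 - 6 = -10$)
$\left(b + O{\left(-5 \right)} 1\right) \left(-21030\right) = \left(-10 + 1 \cdot 1\right) \left(-21030\right) = \left(-10 + 1\right) \left(-21030\right) = \left(-9\right) \left(-21030\right) = 189270$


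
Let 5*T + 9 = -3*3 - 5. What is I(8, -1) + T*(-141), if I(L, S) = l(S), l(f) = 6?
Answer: 3273/5 ≈ 654.60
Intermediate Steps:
I(L, S) = 6
T = -23/5 (T = -9/5 + (-3*3 - 5)/5 = -9/5 + (-9 - 5)/5 = -9/5 + (⅕)*(-14) = -9/5 - 14/5 = -23/5 ≈ -4.6000)
I(8, -1) + T*(-141) = 6 - 23/5*(-141) = 6 + 3243/5 = 3273/5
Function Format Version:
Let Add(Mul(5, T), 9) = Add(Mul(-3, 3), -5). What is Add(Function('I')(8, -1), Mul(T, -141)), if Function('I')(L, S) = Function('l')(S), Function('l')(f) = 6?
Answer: Rational(3273, 5) ≈ 654.60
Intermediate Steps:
Function('I')(L, S) = 6
T = Rational(-23, 5) (T = Add(Rational(-9, 5), Mul(Rational(1, 5), Add(Mul(-3, 3), -5))) = Add(Rational(-9, 5), Mul(Rational(1, 5), Add(-9, -5))) = Add(Rational(-9, 5), Mul(Rational(1, 5), -14)) = Add(Rational(-9, 5), Rational(-14, 5)) = Rational(-23, 5) ≈ -4.6000)
Add(Function('I')(8, -1), Mul(T, -141)) = Add(6, Mul(Rational(-23, 5), -141)) = Add(6, Rational(3243, 5)) = Rational(3273, 5)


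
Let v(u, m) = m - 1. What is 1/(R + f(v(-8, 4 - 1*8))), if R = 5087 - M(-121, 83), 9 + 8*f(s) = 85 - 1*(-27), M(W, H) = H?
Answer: 8/40135 ≈ 0.00019933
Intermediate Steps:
v(u, m) = -1 + m
f(s) = 103/8 (f(s) = -9/8 + (85 - 1*(-27))/8 = -9/8 + (85 + 27)/8 = -9/8 + (⅛)*112 = -9/8 + 14 = 103/8)
R = 5004 (R = 5087 - 1*83 = 5087 - 83 = 5004)
1/(R + f(v(-8, 4 - 1*8))) = 1/(5004 + 103/8) = 1/(40135/8) = 8/40135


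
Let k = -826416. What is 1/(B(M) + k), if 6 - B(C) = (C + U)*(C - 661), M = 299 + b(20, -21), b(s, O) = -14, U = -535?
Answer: -1/920410 ≈ -1.0865e-6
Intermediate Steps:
M = 285 (M = 299 - 14 = 285)
B(C) = 6 - (-661 + C)*(-535 + C) (B(C) = 6 - (C - 535)*(C - 661) = 6 - (-535 + C)*(-661 + C) = 6 - (-661 + C)*(-535 + C))
1/(B(M) + k) = 1/((-353629 - 1*285**2 + 1196*285) - 826416) = 1/((-353629 - 1*81225 + 340860) - 826416) = 1/((-353629 - 81225 + 340860) - 826416) = 1/(-93994 - 826416) = 1/(-920410) = -1/920410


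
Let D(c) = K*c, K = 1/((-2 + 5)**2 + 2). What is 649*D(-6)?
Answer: -354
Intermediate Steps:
K = 1/11 (K = 1/(3**2 + 2) = 1/(9 + 2) = 1/11 ≈ 0.090909)
D(c) = c/11
649*D(-6) = 649*((1/11)*(-6)) = 649*(-6/11) = -354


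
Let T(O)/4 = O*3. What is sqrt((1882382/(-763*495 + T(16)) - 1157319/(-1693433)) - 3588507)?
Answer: I*sqrt(1466453043653481069171188012418)/639259103469 ≈ 1894.3*I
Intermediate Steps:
T(O) = 12*O (T(O) = 4*(O*3) = 4*(3*O) = 12*O)
sqrt((1882382/(-763*495 + T(16)) - 1157319/(-1693433)) - 3588507) = sqrt((1882382/(-763*495 + 12*16) - 1157319/(-1693433)) - 3588507) = sqrt((1882382/(-377685 + 192) - 1157319*(-1/1693433)) - 3588507) = sqrt((1882382/(-377493) + 1157319/1693433) - 3588507) = sqrt((1882382*(-1/377493) + 1157319/1693433) - 3588507) = sqrt((-1882382/377493 + 1157319/1693433) - 3588507) = sqrt(-2750807976139/639259103469 - 3588507) = sqrt(-2293988518420206922/639259103469) = I*sqrt(1466453043653481069171188012418)/639259103469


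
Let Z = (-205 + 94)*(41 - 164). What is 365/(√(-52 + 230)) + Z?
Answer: 13653 + 365*√178/178 ≈ 13680.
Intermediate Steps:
Z = 13653 (Z = -111*(-123) = 13653)
365/(√(-52 + 230)) + Z = 365/(√(-52 + 230)) + 13653 = 365/(√178) + 13653 = 365*(√178/178) + 13653 = 365*√178/178 + 13653 = 13653 + 365*√178/178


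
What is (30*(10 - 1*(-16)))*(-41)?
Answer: -31980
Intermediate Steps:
(30*(10 - 1*(-16)))*(-41) = (30*(10 + 16))*(-41) = (30*26)*(-41) = 780*(-41) = -31980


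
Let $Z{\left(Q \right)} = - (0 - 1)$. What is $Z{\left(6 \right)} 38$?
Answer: $38$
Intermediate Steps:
$Z{\left(Q \right)} = 1$ ($Z{\left(Q \right)} = - (0 - 1) = \left(-1\right) \left(-1\right) = 1$)
$Z{\left(6 \right)} 38 = 1 \cdot 38 = 38$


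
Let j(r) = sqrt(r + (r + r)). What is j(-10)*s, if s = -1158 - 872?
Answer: -2030*I*sqrt(30) ≈ -11119.0*I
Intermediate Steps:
j(r) = sqrt(3)*sqrt(r) (j(r) = sqrt(r + 2*r) = sqrt(3*r) = sqrt(3)*sqrt(r))
s = -2030
j(-10)*s = (sqrt(3)*sqrt(-10))*(-2030) = (sqrt(3)*(I*sqrt(10)))*(-2030) = (I*sqrt(30))*(-2030) = -2030*I*sqrt(30)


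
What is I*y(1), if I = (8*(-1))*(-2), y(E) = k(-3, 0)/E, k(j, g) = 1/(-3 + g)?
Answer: -16/3 ≈ -5.3333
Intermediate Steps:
y(E) = -1/(3*E) (y(E) = 1/((-3 + 0)*E) = 1/((-3)*E) = -1/(3*E))
I = 16 (I = -8*(-2) = 16)
I*y(1) = 16*(-1/3/1) = 16*(-1/3*1) = 16*(-1/3) = -16/3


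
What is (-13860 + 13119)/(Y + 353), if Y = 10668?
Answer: -741/11021 ≈ -0.067235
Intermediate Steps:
(-13860 + 13119)/(Y + 353) = (-13860 + 13119)/(10668 + 353) = -741/11021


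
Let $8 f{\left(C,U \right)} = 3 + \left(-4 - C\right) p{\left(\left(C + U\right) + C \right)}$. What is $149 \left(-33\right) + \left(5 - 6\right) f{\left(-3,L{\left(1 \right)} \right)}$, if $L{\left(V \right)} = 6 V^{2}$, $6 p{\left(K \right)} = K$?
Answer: $- \frac{39339}{8} \approx -4917.4$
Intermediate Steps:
$p{\left(K \right)} = \frac{K}{6}$
$f{\left(C,U \right)} = \frac{3}{8} + \frac{\left(-4 - C\right) \left(\frac{C}{3} + \frac{U}{6}\right)}{8}$ ($f{\left(C,U \right)} = \frac{3 + \left(-4 - C\right) \frac{\left(C + U\right) + C}{6}}{8} = \frac{3 + \left(-4 - C\right) \frac{U + 2 C}{6}}{8} = \frac{3 + \left(-4 - C\right) \left(\frac{C}{3} + \frac{U}{6}\right)}{8} = \frac{3}{8} + \frac{\left(-4 - C\right) \left(\frac{C}{3} + \frac{U}{6}\right)}{8}$)
$149 \left(-33\right) + \left(5 - 6\right) f{\left(-3,L{\left(1 \right)} \right)} = 149 \left(-33\right) + \left(5 - 6\right) \left(\frac{3}{8} - - \frac{1}{2} - \frac{6 \cdot 1^{2}}{12} - - \frac{6 \cdot 1^{2} + 2 \left(-3\right)}{16}\right) = -4917 - \left(\frac{3}{8} + \frac{1}{2} - \frac{6 \cdot 1}{12} - - \frac{6 \cdot 1 - 6}{16}\right) = -4917 - \left(\frac{3}{8} + \frac{1}{2} - \frac{1}{2} - - \frac{6 - 6}{16}\right) = -4917 - \left(\frac{3}{8} + \frac{1}{2} - \frac{1}{2} - \left(- \frac{1}{16}\right) 0\right) = -4917 - \left(\frac{3}{8} + \frac{1}{2} - \frac{1}{2} + 0\right) = -4917 - \frac{3}{8} = - \frac{39339}{8}$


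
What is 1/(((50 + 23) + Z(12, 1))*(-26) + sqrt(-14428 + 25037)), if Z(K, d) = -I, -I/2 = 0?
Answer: -1/1795 ≈ -0.00055710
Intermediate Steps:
I = 0 (I = -2*0 = 0)
Z(K, d) = 0 (Z(K, d) = -1*0 = 0)
1/(((50 + 23) + Z(12, 1))*(-26) + sqrt(-14428 + 25037)) = 1/(((50 + 23) + 0)*(-26) + sqrt(-14428 + 25037)) = 1/((73 + 0)*(-26) + sqrt(10609)) = 1/(73*(-26) + 103) = 1/(-1898 + 103) = 1/(-1795) = -1/1795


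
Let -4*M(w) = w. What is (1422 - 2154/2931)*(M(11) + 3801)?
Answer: 5274158792/977 ≈ 5.3983e+6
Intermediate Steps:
M(w) = -w/4
(1422 - 2154/2931)*(M(11) + 3801) = (1422 - 2154/2931)*(-1/4*11 + 3801) = (1422 - 2154*1/2931)*(-11/4 + 3801) = (1422 - 718/977)*(15193/4) = (1388576/977)*(15193/4) = 5274158792/977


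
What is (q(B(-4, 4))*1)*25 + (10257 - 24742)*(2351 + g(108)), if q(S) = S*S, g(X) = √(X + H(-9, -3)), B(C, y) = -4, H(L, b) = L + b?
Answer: -34053835 - 57940*√6 ≈ -3.4196e+7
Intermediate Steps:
g(X) = √(-12 + X) (g(X) = √(X + (-9 - 3)) = √(X - 12) = √(-12 + X))
q(S) = S²
(q(B(-4, 4))*1)*25 + (10257 - 24742)*(2351 + g(108)) = ((-4)²*1)*25 + (10257 - 24742)*(2351 + √(-12 + 108)) = (16*1)*25 - 14485*(2351 + √96) = 16*25 - 14485*(2351 + 4*√6) = 400 + (-34054235 - 57940*√6) = -34053835 - 57940*√6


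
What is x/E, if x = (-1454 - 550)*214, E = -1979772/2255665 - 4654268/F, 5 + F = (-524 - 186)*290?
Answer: -4979583197346555/252270611864 ≈ -19739.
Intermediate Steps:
F = -205905 (F = -5 + (-524 - 186)*290 = -5 - 710*290 = -5 - 205900 = -205905)
E = 2018164894912/92890540365 (E = -1979772/2255665 - 4654268/(-205905) = -1979772*1/2255665 - 4654268*(-1/205905) = -1979772/2255665 + 4654268/205905 = 2018164894912/92890540365 ≈ 21.726)
x = -428856 (x = -2004*214 = -428856)
x/E = -428856/2018164894912/92890540365 = -428856*92890540365/2018164894912 = -4979583197346555/252270611864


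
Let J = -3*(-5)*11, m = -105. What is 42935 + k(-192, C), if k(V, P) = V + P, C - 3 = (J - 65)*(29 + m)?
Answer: 35146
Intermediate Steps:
J = 165 (J = 15*11 = 165)
C = -7597 (C = 3 + (165 - 65)*(29 - 105) = 3 + 100*(-76) = 3 - 7600 = -7597)
k(V, P) = P + V
42935 + k(-192, C) = 42935 + (-7597 - 192) = 42935 - 7789 = 35146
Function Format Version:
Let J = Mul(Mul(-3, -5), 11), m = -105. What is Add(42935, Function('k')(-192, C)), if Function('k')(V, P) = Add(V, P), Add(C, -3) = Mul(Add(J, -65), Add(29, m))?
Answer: 35146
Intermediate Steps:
J = 165 (J = Mul(15, 11) = 165)
C = -7597 (C = Add(3, Mul(Add(165, -65), Add(29, -105))) = Add(3, Mul(100, -76)) = Add(3, -7600) = -7597)
Function('k')(V, P) = Add(P, V)
Add(42935, Function('k')(-192, C)) = Add(42935, Add(-7597, -192)) = Add(42935, -7789) = 35146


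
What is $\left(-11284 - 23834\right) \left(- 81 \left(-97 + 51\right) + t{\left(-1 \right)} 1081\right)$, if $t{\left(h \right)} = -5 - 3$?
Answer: $172850796$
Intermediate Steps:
$t{\left(h \right)} = -8$ ($t{\left(h \right)} = -5 - 3 = -8$)
$\left(-11284 - 23834\right) \left(- 81 \left(-97 + 51\right) + t{\left(-1 \right)} 1081\right) = \left(-11284 - 23834\right) \left(- 81 \left(-97 + 51\right) - 8648\right) = - 35118 \left(\left(-81\right) \left(-46\right) - 8648\right) = - 35118 \left(3726 - 8648\right) = \left(-35118\right) \left(-4922\right) = 172850796$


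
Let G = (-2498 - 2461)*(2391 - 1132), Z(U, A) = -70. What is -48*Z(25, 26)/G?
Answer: -1120/2081127 ≈ -0.00053817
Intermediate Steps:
G = -6243381 (G = -4959*1259 = -6243381)
-48*Z(25, 26)/G = -(-3360)/(-6243381) = -(-3360)*(-1)/6243381 = -48*70/6243381 = -1120/2081127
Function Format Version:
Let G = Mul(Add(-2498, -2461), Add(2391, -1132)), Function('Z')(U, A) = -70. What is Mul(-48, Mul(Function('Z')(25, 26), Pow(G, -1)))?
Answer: Rational(-1120, 2081127) ≈ -0.00053817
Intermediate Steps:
G = -6243381 (G = Mul(-4959, 1259) = -6243381)
Mul(-48, Mul(Function('Z')(25, 26), Pow(G, -1))) = Mul(-48, Mul(-70, Pow(-6243381, -1))) = Mul(-48, Mul(-70, Rational(-1, 6243381))) = Mul(-48, Rational(70, 6243381)) = Rational(-1120, 2081127)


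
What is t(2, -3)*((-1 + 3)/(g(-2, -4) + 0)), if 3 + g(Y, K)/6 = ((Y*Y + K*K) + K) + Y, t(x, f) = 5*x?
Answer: 10/33 ≈ 0.30303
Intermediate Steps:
g(Y, K) = -18 + 6*K + 6*Y + 6*K**2 + 6*Y**2 (g(Y, K) = -18 + 6*(((Y*Y + K*K) + K) + Y) = -18 + 6*(((Y**2 + K**2) + K) + Y) = -18 + 6*(((K**2 + Y**2) + K) + Y) = -18 + 6*((K + K**2 + Y**2) + Y) = -18 + 6*(K + Y + K**2 + Y**2) = -18 + (6*K + 6*Y + 6*K**2 + 6*Y**2) = -18 + 6*K + 6*Y + 6*K**2 + 6*Y**2)
t(2, -3)*((-1 + 3)/(g(-2, -4) + 0)) = (5*2)*((-1 + 3)/((-18 + 6*(-4) + 6*(-2) + 6*(-4)**2 + 6*(-2)**2) + 0)) = 10*(2/((-18 - 24 - 12 + 6*16 + 6*4) + 0)) = 10*(2/((-18 - 24 - 12 + 96 + 24) + 0)) = 10*(2/(66 + 0)) = 10*(2/66) = 10*(2*(1/66)) = 10*(1/33) = 10/33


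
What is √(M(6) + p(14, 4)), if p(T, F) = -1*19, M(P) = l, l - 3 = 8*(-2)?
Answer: 4*I*√2 ≈ 5.6569*I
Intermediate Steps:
l = -13 (l = 3 + 8*(-2) = 3 - 16 = -13)
M(P) = -13
p(T, F) = -19
√(M(6) + p(14, 4)) = √(-13 - 19) = √(-32) = 4*I*√2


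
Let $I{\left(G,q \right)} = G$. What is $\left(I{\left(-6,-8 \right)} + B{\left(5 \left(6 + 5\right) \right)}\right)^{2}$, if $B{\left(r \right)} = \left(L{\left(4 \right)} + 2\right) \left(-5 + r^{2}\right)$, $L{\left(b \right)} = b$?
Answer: $328116996$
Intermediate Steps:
$B{\left(r \right)} = -30 + 6 r^{2}$ ($B{\left(r \right)} = \left(4 + 2\right) \left(-5 + r^{2}\right) = 6 \left(-5 + r^{2}\right) = -30 + 6 r^{2}$)
$\left(I{\left(-6,-8 \right)} + B{\left(5 \left(6 + 5\right) \right)}\right)^{2} = \left(-6 - \left(30 - 6 \left(5 \left(6 + 5\right)\right)^{2}\right)\right)^{2} = \left(-6 - \left(30 - 6 \left(5 \cdot 11\right)^{2}\right)\right)^{2} = \left(-6 - \left(30 - 6 \cdot 55^{2}\right)\right)^{2} = \left(-6 + \left(-30 + 6 \cdot 3025\right)\right)^{2} = \left(-6 + \left(-30 + 18150\right)\right)^{2} = \left(-6 + 18120\right)^{2} = 18114^{2} = 328116996$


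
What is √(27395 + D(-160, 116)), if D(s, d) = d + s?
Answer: 3*√3039 ≈ 165.38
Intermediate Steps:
√(27395 + D(-160, 116)) = √(27395 + (116 - 160)) = √(27395 - 44) = √27351 = 3*√3039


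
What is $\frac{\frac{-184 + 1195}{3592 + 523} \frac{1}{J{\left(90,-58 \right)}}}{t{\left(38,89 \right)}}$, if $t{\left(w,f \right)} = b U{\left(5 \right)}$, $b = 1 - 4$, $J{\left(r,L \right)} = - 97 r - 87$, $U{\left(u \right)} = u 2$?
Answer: $\frac{337}{362819550} \approx 9.2884 \cdot 10^{-7}$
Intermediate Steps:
$U{\left(u \right)} = 2 u$
$J{\left(r,L \right)} = -87 - 97 r$
$b = -3$ ($b = 1 - 4 = -3$)
$t{\left(w,f \right)} = -30$ ($t{\left(w,f \right)} = - 3 \cdot 2 \cdot 5 = \left(-3\right) 10 = -30$)
$\frac{\frac{-184 + 1195}{3592 + 523} \frac{1}{J{\left(90,-58 \right)}}}{t{\left(38,89 \right)}} = \frac{\frac{-184 + 1195}{3592 + 523} \frac{1}{-87 - 8730}}{-30} = \frac{1011 \cdot \frac{1}{4115}}{-87 - 8730} \left(- \frac{1}{30}\right) = \frac{1011 \cdot \frac{1}{4115}}{-8817} \left(- \frac{1}{30}\right) = \frac{1011}{4115} \left(- \frac{1}{8817}\right) \left(- \frac{1}{30}\right) = \left(- \frac{337}{12093985}\right) \left(- \frac{1}{30}\right) = \frac{337}{362819550}$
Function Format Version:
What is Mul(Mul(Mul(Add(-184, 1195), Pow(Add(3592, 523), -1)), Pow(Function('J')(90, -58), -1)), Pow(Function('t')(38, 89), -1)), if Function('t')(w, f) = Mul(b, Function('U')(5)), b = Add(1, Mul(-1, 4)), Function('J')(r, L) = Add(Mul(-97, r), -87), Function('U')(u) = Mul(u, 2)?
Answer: Rational(337, 362819550) ≈ 9.2884e-7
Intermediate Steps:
Function('U')(u) = Mul(2, u)
Function('J')(r, L) = Add(-87, Mul(-97, r))
b = -3 (b = Add(1, -4) = -3)
Function('t')(w, f) = -30 (Function('t')(w, f) = Mul(-3, Mul(2, 5)) = Mul(-3, 10) = -30)
Mul(Mul(Mul(Add(-184, 1195), Pow(Add(3592, 523), -1)), Pow(Function('J')(90, -58), -1)), Pow(Function('t')(38, 89), -1)) = Mul(Mul(Mul(Add(-184, 1195), Pow(Add(3592, 523), -1)), Pow(Add(-87, Mul(-97, 90)), -1)), Pow(-30, -1)) = Mul(Mul(Mul(1011, Pow(4115, -1)), Pow(Add(-87, -8730), -1)), Rational(-1, 30)) = Mul(Mul(Mul(1011, Rational(1, 4115)), Pow(-8817, -1)), Rational(-1, 30)) = Mul(Mul(Rational(1011, 4115), Rational(-1, 8817)), Rational(-1, 30)) = Mul(Rational(-337, 12093985), Rational(-1, 30)) = Rational(337, 362819550)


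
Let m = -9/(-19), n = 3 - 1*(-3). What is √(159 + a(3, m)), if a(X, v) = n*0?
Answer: √159 ≈ 12.610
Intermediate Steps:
n = 6 (n = 3 + 3 = 6)
m = 9/19 (m = -9*(-1/19) = 9/19 ≈ 0.47368)
a(X, v) = 0 (a(X, v) = 6*0 = 0)
√(159 + a(3, m)) = √(159 + 0) = √159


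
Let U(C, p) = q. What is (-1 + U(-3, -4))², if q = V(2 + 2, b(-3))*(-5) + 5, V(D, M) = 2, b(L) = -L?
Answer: 36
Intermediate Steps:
q = -5 (q = 2*(-5) + 5 = -10 + 5 = -5)
U(C, p) = -5
(-1 + U(-3, -4))² = (-1 - 5)² = (-6)² = 36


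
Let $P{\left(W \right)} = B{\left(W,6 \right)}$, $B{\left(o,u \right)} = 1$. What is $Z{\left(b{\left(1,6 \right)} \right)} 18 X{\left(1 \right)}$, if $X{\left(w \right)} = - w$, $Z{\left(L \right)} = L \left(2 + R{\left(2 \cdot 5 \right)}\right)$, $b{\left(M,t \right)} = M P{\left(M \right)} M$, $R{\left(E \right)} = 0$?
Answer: $-36$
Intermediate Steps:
$P{\left(W \right)} = 1$
$b{\left(M,t \right)} = M^{2}$ ($b{\left(M,t \right)} = M 1 M = M M = M^{2}$)
$Z{\left(L \right)} = 2 L$ ($Z{\left(L \right)} = L \left(2 + 0\right) = L 2 = 2 L$)
$Z{\left(b{\left(1,6 \right)} \right)} 18 X{\left(1 \right)} = 2 \cdot 1^{2} \cdot 18 \left(\left(-1\right) 1\right) = 2 \cdot 1 \cdot 18 \left(-1\right) = 2 \cdot 18 \left(-1\right) = 36 \left(-1\right) = -36$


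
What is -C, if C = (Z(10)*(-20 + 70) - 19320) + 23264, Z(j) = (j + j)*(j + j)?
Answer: -23944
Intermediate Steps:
Z(j) = 4*j² (Z(j) = (2*j)*(2*j) = 4*j²)
C = 23944 (C = ((4*10²)*(-20 + 70) - 19320) + 23264 = ((4*100)*50 - 19320) + 23264 = (400*50 - 19320) + 23264 = (20000 - 19320) + 23264 = 680 + 23264 = 23944)
-C = -1*23944 = -23944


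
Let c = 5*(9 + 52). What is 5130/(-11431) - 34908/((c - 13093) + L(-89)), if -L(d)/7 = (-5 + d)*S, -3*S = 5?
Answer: 491707512/238073437 ≈ 2.0654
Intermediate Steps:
S = -5/3 (S = -1/3*5 = -5/3 ≈ -1.6667)
c = 305 (c = 5*61 = 305)
L(d) = -175/3 + 35*d/3 (L(d) = -7*(-5 + d)*(-5)/3 = -7*(25/3 - 5*d/3) = -175/3 + 35*d/3)
5130/(-11431) - 34908/((c - 13093) + L(-89)) = 5130/(-11431) - 34908/((305 - 13093) + (-175/3 + (35/3)*(-89))) = 5130*(-1/11431) - 34908/(-12788 + (-175/3 - 3115/3)) = -5130/11431 - 34908/(-12788 - 3290/3) = -5130/11431 - 34908/(-41654/3) = -5130/11431 - 34908*(-3/41654) = -5130/11431 + 52362/20827 = 491707512/238073437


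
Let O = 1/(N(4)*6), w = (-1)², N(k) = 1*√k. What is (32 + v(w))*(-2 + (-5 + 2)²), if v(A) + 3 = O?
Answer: 2443/12 ≈ 203.58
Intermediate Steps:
N(k) = √k
w = 1
O = 1/12 (O = 1/(√4*6) = 1/(2*6) = 1/12 ≈ 0.083333)
v(A) = -35/12 (v(A) = -3 + 1/12 = -35/12)
(32 + v(w))*(-2 + (-5 + 2)²) = (32 - 35/12)*(-2 + (-5 + 2)²) = 349*(-2 + (-3)²)/12 = 349*(-2 + 9)/12 = (349/12)*7 = 2443/12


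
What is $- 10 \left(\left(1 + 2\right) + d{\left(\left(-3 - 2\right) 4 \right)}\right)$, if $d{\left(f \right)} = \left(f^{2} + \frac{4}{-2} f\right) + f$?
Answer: $-4230$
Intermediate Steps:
$d{\left(f \right)} = f^{2} - f$ ($d{\left(f \right)} = \left(f^{2} + 4 \left(- \frac{1}{2}\right) f\right) + f = \left(f^{2} - 2 f\right) + f = f^{2} - f$)
$- 10 \left(\left(1 + 2\right) + d{\left(\left(-3 - 2\right) 4 \right)}\right) = - 10 \left(\left(1 + 2\right) + \left(-3 - 2\right) 4 \left(-1 + \left(-3 - 2\right) 4\right)\right) = - 10 \left(3 + \left(-5\right) 4 \left(-1 - 20\right)\right) = - 10 \left(3 - 20 \left(-1 - 20\right)\right) = - 10 \left(3 - -420\right) = - 10 \left(3 + 420\right) = \left(-10\right) 423 = -4230$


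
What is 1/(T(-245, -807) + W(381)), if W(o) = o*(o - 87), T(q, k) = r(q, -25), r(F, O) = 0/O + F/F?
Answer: 1/112015 ≈ 8.9274e-6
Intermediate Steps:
r(F, O) = 1 (r(F, O) = 0 + 1 = 1)
T(q, k) = 1
W(o) = o*(-87 + o)
1/(T(-245, -807) + W(381)) = 1/(1 + 381*(-87 + 381)) = 1/(1 + 381*294) = 1/(1 + 112014) = 1/112015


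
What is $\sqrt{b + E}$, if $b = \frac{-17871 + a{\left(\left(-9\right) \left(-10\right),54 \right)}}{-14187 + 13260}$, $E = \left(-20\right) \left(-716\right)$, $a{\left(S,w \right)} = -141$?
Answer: $\frac{2 \sqrt{342285789}}{309} \approx 119.75$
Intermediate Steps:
$E = 14320$
$b = \frac{6004}{309}$ ($b = \frac{-17871 - 141}{-14187 + 13260} = - \frac{18012}{-927} = \left(-18012\right) \left(- \frac{1}{927}\right) = \frac{6004}{309} \approx 19.43$)
$\sqrt{b + E} = \sqrt{\frac{6004}{309} + 14320} = \sqrt{\frac{4430884}{309}} = \frac{2 \sqrt{342285789}}{309}$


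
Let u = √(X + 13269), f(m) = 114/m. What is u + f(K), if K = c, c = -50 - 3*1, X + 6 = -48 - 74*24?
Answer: -114/53 + 3*√1271 ≈ 104.80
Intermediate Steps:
X = -1830 (X = -6 + (-48 - 74*24) = -6 + (-48 - 1776) = -6 - 1824 = -1830)
c = -53 (c = -50 - 3 = -53)
K = -53
u = 3*√1271 (u = √(-1830 + 13269) = √11439 = 3*√1271 ≈ 106.95)
u + f(K) = 3*√1271 + 114/(-53) = 3*√1271 + 114*(-1/53) = 3*√1271 - 114/53 = -114/53 + 3*√1271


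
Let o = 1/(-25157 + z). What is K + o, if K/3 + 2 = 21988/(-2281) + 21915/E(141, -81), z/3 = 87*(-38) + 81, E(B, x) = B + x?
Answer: 84284930003/79451792 ≈ 1060.8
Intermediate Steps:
z = -9675 (z = 3*(87*(-38) + 81) = 3*(-3306 + 81) = 3*(-3225) = -9675)
o = -1/34832 (o = 1/(-25157 - 9675) = 1/(-34832) = -1/34832 ≈ -2.8709e-5)
K = 9679023/9124 (K = -6 + 3*(21988/(-2281) + 21915/(141 - 81)) = -6 + 3*(21988*(-1/2281) + 21915/60) = -6 + 3*(-21988/2281 + 21915*(1/60)) = -6 + 3*(-21988/2281 + 1461/4) = -6 + 3*(3244589/9124) = -6 + 9733767/9124 = 9679023/9124 ≈ 1060.8)
K + o = 9679023/9124 - 1/34832 = 84284930003/79451792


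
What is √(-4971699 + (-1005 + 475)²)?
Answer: I*√4690799 ≈ 2165.8*I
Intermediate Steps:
√(-4971699 + (-1005 + 475)²) = √(-4971699 + (-530)²) = √(-4971699 + 280900) = √(-4690799) = I*√4690799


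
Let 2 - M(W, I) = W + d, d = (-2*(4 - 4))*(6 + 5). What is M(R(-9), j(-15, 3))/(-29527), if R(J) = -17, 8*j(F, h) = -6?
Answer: -19/29527 ≈ -0.00064348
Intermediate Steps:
d = 0 (d = -2*0*11 = 0*11 = 0)
j(F, h) = -3/4 (j(F, h) = (1/8)*(-6) = -3/4)
M(W, I) = 2 - W (M(W, I) = 2 - (W + 0) = 2 - W)
M(R(-9), j(-15, 3))/(-29527) = (2 - 1*(-17))/(-29527) = (2 + 17)*(-1/29527) = 19*(-1/29527) = -19/29527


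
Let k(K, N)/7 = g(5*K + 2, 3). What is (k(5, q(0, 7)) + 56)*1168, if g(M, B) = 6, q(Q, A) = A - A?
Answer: 114464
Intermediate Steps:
q(Q, A) = 0
k(K, N) = 42 (k(K, N) = 7*6 = 42)
(k(5, q(0, 7)) + 56)*1168 = (42 + 56)*1168 = 98*1168 = 114464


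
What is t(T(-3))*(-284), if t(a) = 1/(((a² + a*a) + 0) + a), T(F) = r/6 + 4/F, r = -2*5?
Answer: -284/15 ≈ -18.933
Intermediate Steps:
r = -10
T(F) = -5/3 + 4/F (T(F) = -10/6 + 4/F = -10*⅙ + 4/F = -5/3 + 4/F)
t(a) = 1/(a + 2*a²) (t(a) = 1/(((a² + a²) + 0) + a) = 1/((2*a² + 0) + a) = 1/(2*a² + a) = 1/(a + 2*a²))
t(T(-3))*(-284) = (1/((-5/3 + 4/(-3))*(1 + 2*(-5/3 + 4/(-3)))))*(-284) = (1/((-5/3 + 4*(-⅓))*(1 + 2*(-5/3 + 4*(-⅓)))))*(-284) = (1/((-5/3 - 4/3)*(1 + 2*(-5/3 - 4/3))))*(-284) = (1/((-3)*(1 + 2*(-3))))*(-284) = -1/(3*(1 - 6))*(-284) = -⅓/(-5)*(-284) = -⅓*(-⅕)*(-284) = (1/15)*(-284) = -284/15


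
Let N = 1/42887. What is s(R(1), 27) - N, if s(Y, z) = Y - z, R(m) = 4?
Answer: -986402/42887 ≈ -23.000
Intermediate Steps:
N = 1/42887 ≈ 2.3317e-5
s(R(1), 27) - N = (4 - 1*27) - 1*1/42887 = (4 - 27) - 1/42887 = -23 - 1/42887 = -986402/42887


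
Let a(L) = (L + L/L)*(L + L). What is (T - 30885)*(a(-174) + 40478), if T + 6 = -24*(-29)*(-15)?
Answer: -4161287742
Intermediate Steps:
T = -10446 (T = -6 - 24*(-29)*(-15) = -6 + 696*(-15) = -6 - 10440 = -10446)
a(L) = 2*L*(1 + L) (a(L) = (L + 1)*(2*L) = (1 + L)*(2*L) = 2*L*(1 + L))
(T - 30885)*(a(-174) + 40478) = (-10446 - 30885)*(2*(-174)*(1 - 174) + 40478) = -41331*(2*(-174)*(-173) + 40478) = -41331*(60204 + 40478) = -41331*100682 = -4161287742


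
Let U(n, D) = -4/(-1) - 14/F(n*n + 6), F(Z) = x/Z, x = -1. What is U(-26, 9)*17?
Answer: 162384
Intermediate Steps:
F(Z) = -1/Z
U(n, D) = 88 + 14*n**2 (U(n, D) = -4/(-1) - (-84 - 14*n**2) = -4*(-1) - (-84 - 14*n**2) = 4 - (-84 - 14*n**2) = 4 - 14*(-6 - n**2) = 4 + (84 + 14*n**2) = 88 + 14*n**2)
U(-26, 9)*17 = (88 + 14*(-26)**2)*17 = (88 + 14*676)*17 = (88 + 9464)*17 = 9552*17 = 162384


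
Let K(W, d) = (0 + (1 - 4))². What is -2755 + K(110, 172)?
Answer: -2746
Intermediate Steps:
K(W, d) = 9 (K(W, d) = (0 - 3)² = (-3)² = 9)
-2755 + K(110, 172) = -2755 + 9 = -2746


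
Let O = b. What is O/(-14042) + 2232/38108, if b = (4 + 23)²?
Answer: 127179/19111162 ≈ 0.0066547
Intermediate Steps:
b = 729 (b = 27² = 729)
O = 729
O/(-14042) + 2232/38108 = 729/(-14042) + 2232/38108 = 729*(-1/14042) + 2232*(1/38108) = -729/14042 + 558/9527 = 127179/19111162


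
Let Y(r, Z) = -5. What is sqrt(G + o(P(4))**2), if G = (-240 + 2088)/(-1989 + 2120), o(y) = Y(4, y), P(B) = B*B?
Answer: sqrt(671113)/131 ≈ 6.2535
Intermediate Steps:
P(B) = B**2
o(y) = -5
G = 1848/131 ≈ 14.107
sqrt(G + o(P(4))**2) = sqrt(1848/131 + (-5)**2) = sqrt(1848/131 + 25) = sqrt(5123/131) = sqrt(671113)/131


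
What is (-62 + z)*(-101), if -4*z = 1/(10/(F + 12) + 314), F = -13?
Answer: 7614693/1216 ≈ 6262.1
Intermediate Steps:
z = -1/1216 (z = -1/(4*(10/(-13 + 12) + 314)) = -1/(4*(10/(-1) + 314)) = -1/(4*(10*(-1) + 314)) = -1/(4*(-10 + 314)) = -¼/304 = -¼*1/304 = -1/1216 ≈ -0.00082237)
(-62 + z)*(-101) = (-62 - 1/1216)*(-101) = -75393/1216*(-101) = 7614693/1216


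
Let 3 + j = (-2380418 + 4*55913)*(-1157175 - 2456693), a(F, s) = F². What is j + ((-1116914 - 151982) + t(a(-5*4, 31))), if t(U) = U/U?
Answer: 7794266361990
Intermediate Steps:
t(U) = 1
j = 7794267630885 (j = -3 + (-2380418 + 4*55913)*(-1157175 - 2456693) = -3 + (-2380418 + 223652)*(-3613868) = -3 - 2156766*(-3613868) = -3 + 7794267630888 = 7794267630885)
j + ((-1116914 - 151982) + t(a(-5*4, 31))) = 7794267630885 + ((-1116914 - 151982) + 1) = 7794267630885 + (-1268896 + 1) = 7794267630885 - 1268895 = 7794266361990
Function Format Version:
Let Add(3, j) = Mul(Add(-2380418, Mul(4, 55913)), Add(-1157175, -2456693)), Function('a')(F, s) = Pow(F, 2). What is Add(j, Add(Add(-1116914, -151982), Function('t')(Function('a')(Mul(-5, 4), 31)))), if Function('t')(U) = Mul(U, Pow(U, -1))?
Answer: 7794266361990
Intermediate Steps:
Function('t')(U) = 1
j = 7794267630885 (j = Add(-3, Mul(Add(-2380418, Mul(4, 55913)), Add(-1157175, -2456693))) = Add(-3, Mul(Add(-2380418, 223652), -3613868)) = Add(-3, Mul(-2156766, -3613868)) = Add(-3, 7794267630888) = 7794267630885)
Add(j, Add(Add(-1116914, -151982), Function('t')(Function('a')(Mul(-5, 4), 31)))) = Add(7794267630885, Add(Add(-1116914, -151982), 1)) = Add(7794267630885, Add(-1268896, 1)) = Add(7794267630885, -1268895) = 7794266361990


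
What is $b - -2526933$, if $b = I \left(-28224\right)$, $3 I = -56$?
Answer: $3053781$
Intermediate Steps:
$I = - \frac{56}{3}$ ($I = \frac{1}{3} \left(-56\right) = - \frac{56}{3} \approx -18.667$)
$b = 526848$ ($b = \left(- \frac{56}{3}\right) \left(-28224\right) = 526848$)
$b - -2526933 = 526848 - -2526933 = 526848 + 2526933 = 3053781$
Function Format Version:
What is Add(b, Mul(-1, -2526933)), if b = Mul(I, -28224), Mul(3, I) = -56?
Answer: 3053781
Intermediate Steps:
I = Rational(-56, 3) (I = Mul(Rational(1, 3), -56) = Rational(-56, 3) ≈ -18.667)
b = 526848 (b = Mul(Rational(-56, 3), -28224) = 526848)
Add(b, Mul(-1, -2526933)) = Add(526848, Mul(-1, -2526933)) = Add(526848, 2526933) = 3053781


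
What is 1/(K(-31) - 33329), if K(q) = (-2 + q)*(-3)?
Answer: -1/33230 ≈ -3.0093e-5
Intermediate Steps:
K(q) = 6 - 3*q
1/(K(-31) - 33329) = 1/((6 - 3*(-31)) - 33329) = 1/((6 + 93) - 33329) = 1/(99 - 33329) = 1/(-33230) = -1/33230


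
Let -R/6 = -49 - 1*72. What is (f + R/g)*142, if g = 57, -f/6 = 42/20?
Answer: 1846/95 ≈ 19.432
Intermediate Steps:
R = 726 (R = -6*(-49 - 1*72) = -6*(-49 - 72) = -6*(-121) = 726)
f = -63/5 (f = -252/20 = -6*21/10 = -63/5 ≈ -12.600)
(f + R/g)*142 = (-63/5 + 726/57)*142 = (-63/5 + 726*(1/57))*142 = (-63/5 + 242/19)*142 = (13/95)*142 = 1846/95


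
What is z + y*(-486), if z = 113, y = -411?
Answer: 199859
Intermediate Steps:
z + y*(-486) = 113 - 411*(-486) = 113 + 199746 = 199859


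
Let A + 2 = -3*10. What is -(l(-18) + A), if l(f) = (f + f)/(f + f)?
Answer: 31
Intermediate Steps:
A = -32 (A = -2 - 3*10 = -2 - 30 = -32)
l(f) = 1 (l(f) = (2*f)/((2*f)) = (2*f)*(1/(2*f)) = 1)
-(l(-18) + A) = -(1 - 32) = -1*(-31) = 31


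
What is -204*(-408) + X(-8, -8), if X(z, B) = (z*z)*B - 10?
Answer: 82710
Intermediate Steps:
X(z, B) = -10 + B*z² (X(z, B) = z²*B - 10 = B*z² - 10 = -10 + B*z²)
-204*(-408) + X(-8, -8) = -204*(-408) + (-10 - 8*(-8)²) = 83232 + (-10 - 8*64) = 83232 + (-10 - 512) = 83232 - 522 = 82710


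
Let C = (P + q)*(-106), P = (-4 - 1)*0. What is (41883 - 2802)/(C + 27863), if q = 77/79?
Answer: 1029133/731005 ≈ 1.4078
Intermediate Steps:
q = 77/79 (q = 77*(1/79) = 77/79 ≈ 0.97468)
P = 0 (P = -5*0 = 0)
C = -8162/79 (C = (0 + 77/79)*(-106) = (77/79)*(-106) = -8162/79 ≈ -103.32)
(41883 - 2802)/(C + 27863) = (41883 - 2802)/(-8162/79 + 27863) = 39081/(2193015/79) = 39081*(79/2193015) = 1029133/731005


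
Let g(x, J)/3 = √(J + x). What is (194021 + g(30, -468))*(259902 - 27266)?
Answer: 45136269356 + 697908*I*√438 ≈ 4.5136e+10 + 1.4606e+7*I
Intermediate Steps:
g(x, J) = 3*√(J + x)
(194021 + g(30, -468))*(259902 - 27266) = (194021 + 3*√(-468 + 30))*(259902 - 27266) = (194021 + 3*√(-438))*232636 = (194021 + 3*(I*√438))*232636 = (194021 + 3*I*√438)*232636 = 45136269356 + 697908*I*√438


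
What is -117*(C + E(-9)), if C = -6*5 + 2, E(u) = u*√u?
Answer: 3276 + 3159*I ≈ 3276.0 + 3159.0*I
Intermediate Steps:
E(u) = u^(3/2)
C = -28 (C = -30 + 2 = -28)
-117*(C + E(-9)) = -117*(-28 + (-9)^(3/2)) = -117*(-28 - 27*I) = 3276 + 3159*I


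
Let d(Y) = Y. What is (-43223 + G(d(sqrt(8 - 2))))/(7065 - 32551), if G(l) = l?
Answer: 43223/25486 - sqrt(6)/25486 ≈ 1.6959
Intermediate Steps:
(-43223 + G(d(sqrt(8 - 2))))/(7065 - 32551) = (-43223 + sqrt(8 - 2))/(7065 - 32551) = (-43223 + sqrt(6))/(-25486) = (-43223 + sqrt(6))*(-1/25486) = 43223/25486 - sqrt(6)/25486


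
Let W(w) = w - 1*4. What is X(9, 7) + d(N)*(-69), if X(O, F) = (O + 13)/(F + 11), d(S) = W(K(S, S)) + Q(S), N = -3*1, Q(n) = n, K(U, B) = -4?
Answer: 6842/9 ≈ 760.22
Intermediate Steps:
W(w) = -4 + w (W(w) = w - 4 = -4 + w)
N = -3
d(S) = -8 + S (d(S) = (-4 - 4) + S = -8 + S)
X(O, F) = (13 + O)/(11 + F)
X(9, 7) + d(N)*(-69) = (13 + 9)/(11 + 7) + (-8 - 3)*(-69) = 22/18 - 11*(-69) = (1/18)*22 + 759 = 11/9 + 759 = 6842/9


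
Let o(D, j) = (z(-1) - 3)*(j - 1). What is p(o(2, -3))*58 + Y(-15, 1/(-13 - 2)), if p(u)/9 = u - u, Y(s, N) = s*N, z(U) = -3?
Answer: 1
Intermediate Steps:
o(D, j) = 6 - 6*j (o(D, j) = (-3 - 3)*(j - 1) = -6*(-1 + j) = 6 - 6*j)
Y(s, N) = N*s
p(u) = 0 (p(u) = 9*(u - u) = 9*0 = 0)
p(o(2, -3))*58 + Y(-15, 1/(-13 - 2)) = 0*58 - 15/(-13 - 2) = 0 - 15/(-15) = 0 - 1/15*(-15) = 0 + 1 = 1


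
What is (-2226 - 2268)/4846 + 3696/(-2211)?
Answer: -421925/162341 ≈ -2.5990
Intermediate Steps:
(-2226 - 2268)/4846 + 3696/(-2211) = -4494*1/4846 + 3696*(-1/2211) = -2247/2423 - 112/67 = -421925/162341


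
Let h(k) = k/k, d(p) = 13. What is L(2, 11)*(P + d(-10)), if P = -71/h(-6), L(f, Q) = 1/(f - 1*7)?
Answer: 58/5 ≈ 11.600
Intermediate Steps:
L(f, Q) = 1/(-7 + f) (L(f, Q) = 1/(f - 7) = 1/(-7 + f))
h(k) = 1
P = -71 (P = -71/1 = -71*1 = -71)
L(2, 11)*(P + d(-10)) = (-71 + 13)/(-7 + 2) = -58/(-5) = -1/5*(-58) = 58/5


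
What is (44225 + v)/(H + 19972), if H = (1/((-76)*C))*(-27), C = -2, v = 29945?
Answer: 11273840/3035717 ≈ 3.7137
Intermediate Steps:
H = -27/152 (H = (1/(-76*(-2)))*(-27) = -1/76*(-½)*(-27) = (1/152)*(-27) = -27/152 ≈ -0.17763)
(44225 + v)/(H + 19972) = (44225 + 29945)/(-27/152 + 19972) = 74170/(3035717/152) = 74170*(152/3035717) = 11273840/3035717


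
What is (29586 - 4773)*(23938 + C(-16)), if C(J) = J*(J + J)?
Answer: 606677850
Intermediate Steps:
C(J) = 2*J² (C(J) = J*(2*J) = 2*J²)
(29586 - 4773)*(23938 + C(-16)) = (29586 - 4773)*(23938 + 2*(-16)²) = 24813*(23938 + 2*256) = 24813*(23938 + 512) = 24813*24450 = 606677850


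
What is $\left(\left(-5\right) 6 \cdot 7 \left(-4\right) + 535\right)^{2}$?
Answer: $1890625$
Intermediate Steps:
$\left(\left(-5\right) 6 \cdot 7 \left(-4\right) + 535\right)^{2} = \left(\left(-30\right) 7 \left(-4\right) + 535\right)^{2} = \left(\left(-210\right) \left(-4\right) + 535\right)^{2} = \left(840 + 535\right)^{2} = 1375^{2} = 1890625$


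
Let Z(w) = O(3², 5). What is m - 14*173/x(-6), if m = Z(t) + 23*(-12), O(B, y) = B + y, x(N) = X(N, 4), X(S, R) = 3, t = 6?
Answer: -3208/3 ≈ -1069.3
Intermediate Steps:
x(N) = 3
Z(w) = 14 (Z(w) = 3² + 5 = 9 + 5 = 14)
m = -262 (m = 14 + 23*(-12) = 14 - 276 = -262)
m - 14*173/x(-6) = -262 - 14*173/3 = -262 - 2422/3 = -3208/3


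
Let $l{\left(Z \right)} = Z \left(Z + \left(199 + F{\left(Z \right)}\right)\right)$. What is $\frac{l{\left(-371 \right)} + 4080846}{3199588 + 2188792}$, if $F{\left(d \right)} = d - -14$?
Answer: $\frac{855421}{1077676} \approx 0.79376$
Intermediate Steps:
$F{\left(d \right)} = 14 + d$ ($F{\left(d \right)} = d + 14 = 14 + d$)
$l{\left(Z \right)} = Z \left(213 + 2 Z\right)$ ($l{\left(Z \right)} = Z \left(Z + \left(199 + \left(14 + Z\right)\right)\right) = Z \left(Z + \left(213 + Z\right)\right) = Z \left(213 + 2 Z\right)$)
$\frac{l{\left(-371 \right)} + 4080846}{3199588 + 2188792} = \frac{- 371 \left(213 + 2 \left(-371\right)\right) + 4080846}{3199588 + 2188792} = \frac{- 371 \left(213 - 742\right) + 4080846}{5388380} = \left(\left(-371\right) \left(-529\right) + 4080846\right) \frac{1}{5388380} = \left(196259 + 4080846\right) \frac{1}{5388380} = 4277105 \cdot \frac{1}{5388380} = \frac{855421}{1077676}$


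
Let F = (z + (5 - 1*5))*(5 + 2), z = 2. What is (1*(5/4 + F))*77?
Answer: 4697/4 ≈ 1174.3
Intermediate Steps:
F = 14 (F = (2 + (5 - 1*5))*(5 + 2) = (2 + (5 - 5))*7 = (2 + 0)*7 = 2*7 = 14)
(1*(5/4 + F))*77 = (1*(5/4 + 14))*77 = (1*(61/4))*77 = (61/4)*77 = 4697/4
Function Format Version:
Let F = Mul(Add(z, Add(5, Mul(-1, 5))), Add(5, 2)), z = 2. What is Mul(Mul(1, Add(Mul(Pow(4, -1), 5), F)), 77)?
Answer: Rational(4697, 4) ≈ 1174.3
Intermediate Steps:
F = 14 (F = Mul(Add(2, Add(5, Mul(-1, 5))), Add(5, 2)) = Mul(Add(2, Add(5, -5)), 7) = Mul(Add(2, 0), 7) = Mul(2, 7) = 14)
Mul(Mul(1, Add(Mul(Pow(4, -1), 5), F)), 77) = Mul(Mul(1, Add(Mul(Pow(4, -1), 5), 14)), 77) = Mul(Mul(1, Add(Mul(Rational(1, 4), 5), 14)), 77) = Mul(Mul(1, Add(Rational(5, 4), 14)), 77) = Mul(Mul(1, Rational(61, 4)), 77) = Mul(Rational(61, 4), 77) = Rational(4697, 4)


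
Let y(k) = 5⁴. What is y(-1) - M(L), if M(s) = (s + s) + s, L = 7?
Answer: 604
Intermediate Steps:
y(k) = 625
M(s) = 3*s (M(s) = 2*s + s = 3*s)
y(-1) - M(L) = 625 - 3*7 = 625 - 1*21 = 625 - 21 = 604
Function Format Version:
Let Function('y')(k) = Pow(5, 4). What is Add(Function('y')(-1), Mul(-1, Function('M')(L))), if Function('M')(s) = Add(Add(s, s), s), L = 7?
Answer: 604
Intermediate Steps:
Function('y')(k) = 625
Function('M')(s) = Mul(3, s) (Function('M')(s) = Add(Mul(2, s), s) = Mul(3, s))
Add(Function('y')(-1), Mul(-1, Function('M')(L))) = Add(625, Mul(-1, Mul(3, 7))) = Add(625, Mul(-1, 21)) = Add(625, -21) = 604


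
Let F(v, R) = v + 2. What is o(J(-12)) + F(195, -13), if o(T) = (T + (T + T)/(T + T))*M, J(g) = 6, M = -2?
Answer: 183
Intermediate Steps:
F(v, R) = 2 + v
o(T) = -2 - 2*T (o(T) = (T + (T + T)/(T + T))*(-2) = (T + (2*T)/((2*T)))*(-2) = (T + (2*T)*(1/(2*T)))*(-2) = (T + 1)*(-2) = (1 + T)*(-2) = -2 - 2*T)
o(J(-12)) + F(195, -13) = (-2 - 2*6) + (2 + 195) = (-2 - 12) + 197 = -14 + 197 = 183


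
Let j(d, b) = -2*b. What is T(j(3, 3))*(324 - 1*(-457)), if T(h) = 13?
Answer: 10153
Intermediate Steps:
T(j(3, 3))*(324 - 1*(-457)) = 13*(324 - 1*(-457)) = 13*(324 + 457) = 13*781 = 10153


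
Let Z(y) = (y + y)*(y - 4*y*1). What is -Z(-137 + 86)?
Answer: 15606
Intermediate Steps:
Z(y) = -6*y**2 (Z(y) = (2*y)*(y - 4*y) = (2*y)*(-3*y) = -6*y**2)
-Z(-137 + 86) = -(-6)*(-137 + 86)**2 = -(-6)*(-51)**2 = -(-6)*2601 = -1*(-15606) = 15606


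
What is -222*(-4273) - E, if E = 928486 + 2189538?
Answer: -2169418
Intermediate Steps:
E = 3118024
-222*(-4273) - E = -222*(-4273) - 1*3118024 = 948606 - 3118024 = -2169418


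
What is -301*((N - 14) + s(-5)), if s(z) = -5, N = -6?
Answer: 7525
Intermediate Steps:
-301*((N - 14) + s(-5)) = -301*((-6 - 14) - 5) = -301*(-20 - 5) = -301*(-25) = 7525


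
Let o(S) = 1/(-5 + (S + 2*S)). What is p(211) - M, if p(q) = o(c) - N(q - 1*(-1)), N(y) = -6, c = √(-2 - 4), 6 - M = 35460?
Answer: 2801335/79 - 3*I*√6/79 ≈ 35460.0 - 0.093019*I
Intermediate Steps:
M = -35454 (M = 6 - 1*35460 = 6 - 35460 = -35454)
c = I*√6 (c = √(-6) = I*√6 ≈ 2.4495*I)
o(S) = 1/(-5 + 3*S)
p(q) = 6 + 1/(-5 + 3*I*√6) (p(q) = 1/(-5 + 3*(I*√6)) - 1*(-6) = 1/(-5 + 3*I*√6) + 6 = 6 + 1/(-5 + 3*I*√6))
p(211) - M = (469/79 - 3*I*√6/79) - 1*(-35454) = (469/79 - 3*I*√6/79) + 35454 = 2801335/79 - 3*I*√6/79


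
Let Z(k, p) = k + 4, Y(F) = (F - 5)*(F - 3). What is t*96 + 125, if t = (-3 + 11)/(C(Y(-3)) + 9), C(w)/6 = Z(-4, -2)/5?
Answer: 631/3 ≈ 210.33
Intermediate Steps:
Y(F) = (-5 + F)*(-3 + F)
Z(k, p) = 4 + k
C(w) = 0 (C(w) = 6*((4 - 4)/5) = 6*(0*(1/5)) = 6*0 = 0)
t = 8/9 (t = (-3 + 11)/(0 + 9) = 8/9 ≈ 0.88889)
t*96 + 125 = (8/9)*96 + 125 = 256/3 + 125 = 631/3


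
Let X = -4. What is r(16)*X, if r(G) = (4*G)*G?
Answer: -4096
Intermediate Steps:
r(G) = 4*G²
r(16)*X = (4*16²)*(-4) = (4*256)*(-4) = 1024*(-4) = -4096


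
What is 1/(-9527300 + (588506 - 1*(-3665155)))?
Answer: -1/5273639 ≈ -1.8962e-7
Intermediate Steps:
1/(-9527300 + (588506 - 1*(-3665155))) = 1/(-9527300 + (588506 + 3665155)) = 1/(-9527300 + 4253661) = 1/(-5273639) = -1/5273639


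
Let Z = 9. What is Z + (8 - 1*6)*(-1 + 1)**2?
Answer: 9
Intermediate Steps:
Z + (8 - 1*6)*(-1 + 1)**2 = 9 + (8 - 1*6)*(-1 + 1)**2 = 9 + (8 - 6)*0**2 = 9 + 2*0 = 9 + 0 = 9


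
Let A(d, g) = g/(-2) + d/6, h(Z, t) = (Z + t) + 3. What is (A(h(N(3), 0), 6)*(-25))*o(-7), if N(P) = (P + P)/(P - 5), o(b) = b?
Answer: -525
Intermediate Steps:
N(P) = 2*P/(-5 + P) (N(P) = (2*P)/(-5 + P) = 2*P/(-5 + P))
h(Z, t) = 3 + Z + t
A(d, g) = -g/2 + d/6 (A(d, g) = g*(-½) + d*(⅙) = -g/2 + d/6)
(A(h(N(3), 0), 6)*(-25))*o(-7) = ((-½*6 + (3 + 2*3/(-5 + 3) + 0)/6)*(-25))*(-7) = ((-3 + (3 + 2*3/(-2) + 0)/6)*(-25))*(-7) = ((-3 + (3 + 2*3*(-½) + 0)/6)*(-25))*(-7) = ((-3 + (3 - 3 + 0)/6)*(-25))*(-7) = ((-3 + (⅙)*0)*(-25))*(-7) = ((-3 + 0)*(-25))*(-7) = -3*(-25)*(-7) = 75*(-7) = -525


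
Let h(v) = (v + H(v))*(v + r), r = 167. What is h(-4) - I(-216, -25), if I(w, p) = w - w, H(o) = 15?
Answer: 1793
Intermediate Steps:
I(w, p) = 0
h(v) = (15 + v)*(167 + v) (h(v) = (v + 15)*(v + 167) = (15 + v)*(167 + v))
h(-4) - I(-216, -25) = (2505 + (-4)² + 182*(-4)) - 1*0 = (2505 + 16 - 728) + 0 = 1793 + 0 = 1793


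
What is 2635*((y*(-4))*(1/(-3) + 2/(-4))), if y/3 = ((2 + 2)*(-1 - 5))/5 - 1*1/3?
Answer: -405790/3 ≈ -1.3526e+5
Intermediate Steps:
y = -77/5 (y = 3*(((2 + 2)*(-1 - 5))/5 - 1*1/3) = 3*((4*(-6))*(⅕) - 1*⅓) = 3*(-24*⅕ - ⅓) = 3*(-24/5 - ⅓) = 3*(-77/15) = -77/5 ≈ -15.400)
2635*((y*(-4))*(1/(-3) + 2/(-4))) = 2635*((-77/5*(-4))*(1/(-3) + 2/(-4))) = 2635*(308*(1*(-⅓) + 2*(-¼))/5) = 2635*(308*(-⅓ - ½)/5) = 2635*((308/5)*(-⅚)) = 2635*(-154/3) = -405790/3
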